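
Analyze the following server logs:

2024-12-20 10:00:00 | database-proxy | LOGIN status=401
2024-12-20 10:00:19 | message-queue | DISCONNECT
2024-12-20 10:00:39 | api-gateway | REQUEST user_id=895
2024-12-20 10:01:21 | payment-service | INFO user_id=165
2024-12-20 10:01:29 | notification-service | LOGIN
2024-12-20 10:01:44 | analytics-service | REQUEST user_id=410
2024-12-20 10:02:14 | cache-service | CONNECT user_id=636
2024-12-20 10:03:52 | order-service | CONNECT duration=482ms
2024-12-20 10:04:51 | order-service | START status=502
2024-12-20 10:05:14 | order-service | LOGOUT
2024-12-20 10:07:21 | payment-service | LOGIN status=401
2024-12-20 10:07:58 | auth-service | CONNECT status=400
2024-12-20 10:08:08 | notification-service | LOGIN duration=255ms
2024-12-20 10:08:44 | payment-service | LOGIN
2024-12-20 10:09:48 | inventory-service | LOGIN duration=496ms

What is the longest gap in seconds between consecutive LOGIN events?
352

To find the longest gap:

1. Extract all LOGIN events in chronological order
2. Calculate time differences between consecutive events
3. Find the maximum difference
4. Longest gap: 352 seconds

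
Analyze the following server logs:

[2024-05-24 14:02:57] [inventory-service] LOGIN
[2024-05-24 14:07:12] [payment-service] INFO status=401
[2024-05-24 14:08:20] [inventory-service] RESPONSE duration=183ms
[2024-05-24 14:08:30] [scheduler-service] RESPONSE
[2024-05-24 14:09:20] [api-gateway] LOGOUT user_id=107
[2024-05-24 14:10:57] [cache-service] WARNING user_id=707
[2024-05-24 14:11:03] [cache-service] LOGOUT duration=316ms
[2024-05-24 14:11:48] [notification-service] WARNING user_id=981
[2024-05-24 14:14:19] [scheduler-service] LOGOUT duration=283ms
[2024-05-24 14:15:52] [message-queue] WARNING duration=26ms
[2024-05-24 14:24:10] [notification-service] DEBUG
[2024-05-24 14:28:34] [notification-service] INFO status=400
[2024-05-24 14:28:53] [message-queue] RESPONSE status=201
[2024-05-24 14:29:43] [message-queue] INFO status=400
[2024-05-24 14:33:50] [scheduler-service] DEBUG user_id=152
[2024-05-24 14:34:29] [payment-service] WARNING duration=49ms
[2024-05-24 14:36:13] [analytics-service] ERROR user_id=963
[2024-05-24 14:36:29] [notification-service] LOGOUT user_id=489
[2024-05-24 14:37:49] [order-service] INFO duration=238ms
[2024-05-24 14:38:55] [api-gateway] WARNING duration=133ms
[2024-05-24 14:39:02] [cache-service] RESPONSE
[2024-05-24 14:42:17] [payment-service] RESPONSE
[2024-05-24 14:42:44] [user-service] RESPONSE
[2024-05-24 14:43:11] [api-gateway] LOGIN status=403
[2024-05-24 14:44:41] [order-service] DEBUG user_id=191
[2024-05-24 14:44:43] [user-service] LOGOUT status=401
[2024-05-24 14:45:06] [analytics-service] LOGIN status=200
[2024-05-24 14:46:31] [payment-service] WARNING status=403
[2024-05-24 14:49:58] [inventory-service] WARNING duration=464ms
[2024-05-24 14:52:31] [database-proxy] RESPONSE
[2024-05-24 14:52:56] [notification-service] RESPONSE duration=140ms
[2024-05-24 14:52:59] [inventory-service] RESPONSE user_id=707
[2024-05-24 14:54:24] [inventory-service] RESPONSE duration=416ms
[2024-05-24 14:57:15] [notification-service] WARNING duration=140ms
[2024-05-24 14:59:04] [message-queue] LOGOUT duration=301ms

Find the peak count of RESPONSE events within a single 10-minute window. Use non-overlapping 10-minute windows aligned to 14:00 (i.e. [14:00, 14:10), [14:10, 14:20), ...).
4

To find the burst window:

1. Divide the log period into non-overlapping 10-minute windows starting at 14:00
2. Count RESPONSE events in each window
3. Find the window with maximum count
4. Maximum events in a window: 4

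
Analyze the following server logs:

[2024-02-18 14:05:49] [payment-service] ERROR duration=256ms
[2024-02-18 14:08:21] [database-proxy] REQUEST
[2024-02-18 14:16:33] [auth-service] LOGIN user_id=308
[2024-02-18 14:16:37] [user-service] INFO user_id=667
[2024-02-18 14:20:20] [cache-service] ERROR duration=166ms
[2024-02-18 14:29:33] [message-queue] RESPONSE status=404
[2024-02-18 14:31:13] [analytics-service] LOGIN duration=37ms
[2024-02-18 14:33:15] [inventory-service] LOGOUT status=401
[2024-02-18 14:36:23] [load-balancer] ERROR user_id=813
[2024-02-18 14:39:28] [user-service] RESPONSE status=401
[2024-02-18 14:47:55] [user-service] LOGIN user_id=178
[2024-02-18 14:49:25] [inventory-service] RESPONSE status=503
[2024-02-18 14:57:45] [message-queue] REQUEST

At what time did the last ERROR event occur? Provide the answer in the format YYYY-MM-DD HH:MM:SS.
2024-02-18 14:36:23

To find the last event:

1. Filter for all ERROR events
2. Sort by timestamp
3. Select the last one
4. Timestamp: 2024-02-18 14:36:23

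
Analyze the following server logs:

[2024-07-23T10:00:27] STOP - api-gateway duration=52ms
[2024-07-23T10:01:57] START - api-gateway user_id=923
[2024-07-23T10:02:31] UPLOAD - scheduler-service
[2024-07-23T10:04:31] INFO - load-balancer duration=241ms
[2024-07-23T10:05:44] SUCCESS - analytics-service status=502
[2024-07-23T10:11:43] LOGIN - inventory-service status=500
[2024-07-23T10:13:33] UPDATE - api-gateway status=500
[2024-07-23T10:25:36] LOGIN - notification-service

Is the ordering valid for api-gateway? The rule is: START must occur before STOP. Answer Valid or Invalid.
Invalid

To validate ordering:

1. Required order: START → STOP
2. Rule: START must occur before STOP
3. Check actual order of events for api-gateway
4. Result: Invalid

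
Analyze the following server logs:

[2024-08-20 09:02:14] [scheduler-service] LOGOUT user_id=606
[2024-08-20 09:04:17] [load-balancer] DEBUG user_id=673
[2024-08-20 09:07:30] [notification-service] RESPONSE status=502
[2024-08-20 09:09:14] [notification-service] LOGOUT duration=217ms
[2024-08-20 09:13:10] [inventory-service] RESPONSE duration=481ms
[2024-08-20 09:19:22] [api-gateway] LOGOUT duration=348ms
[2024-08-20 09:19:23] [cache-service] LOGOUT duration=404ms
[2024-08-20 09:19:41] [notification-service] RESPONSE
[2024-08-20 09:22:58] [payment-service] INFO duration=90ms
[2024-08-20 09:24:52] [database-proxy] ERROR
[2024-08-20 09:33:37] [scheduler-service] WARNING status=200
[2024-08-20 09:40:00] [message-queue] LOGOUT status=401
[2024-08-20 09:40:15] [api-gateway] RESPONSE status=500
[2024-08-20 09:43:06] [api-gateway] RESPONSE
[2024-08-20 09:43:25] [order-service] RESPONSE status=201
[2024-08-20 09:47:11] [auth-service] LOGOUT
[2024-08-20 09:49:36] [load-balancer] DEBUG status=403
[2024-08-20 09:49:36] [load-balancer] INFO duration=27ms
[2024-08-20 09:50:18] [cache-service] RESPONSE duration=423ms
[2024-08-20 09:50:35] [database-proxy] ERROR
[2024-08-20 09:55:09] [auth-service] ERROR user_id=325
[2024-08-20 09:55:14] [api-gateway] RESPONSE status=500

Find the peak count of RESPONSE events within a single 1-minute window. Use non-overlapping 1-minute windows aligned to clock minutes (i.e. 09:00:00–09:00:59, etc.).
2

To find the burst window:

1. Divide the log period into non-overlapping 1-minute windows starting at 09:00
2. Count RESPONSE events in each window
3. Find the window with maximum count
4. Maximum events in a window: 2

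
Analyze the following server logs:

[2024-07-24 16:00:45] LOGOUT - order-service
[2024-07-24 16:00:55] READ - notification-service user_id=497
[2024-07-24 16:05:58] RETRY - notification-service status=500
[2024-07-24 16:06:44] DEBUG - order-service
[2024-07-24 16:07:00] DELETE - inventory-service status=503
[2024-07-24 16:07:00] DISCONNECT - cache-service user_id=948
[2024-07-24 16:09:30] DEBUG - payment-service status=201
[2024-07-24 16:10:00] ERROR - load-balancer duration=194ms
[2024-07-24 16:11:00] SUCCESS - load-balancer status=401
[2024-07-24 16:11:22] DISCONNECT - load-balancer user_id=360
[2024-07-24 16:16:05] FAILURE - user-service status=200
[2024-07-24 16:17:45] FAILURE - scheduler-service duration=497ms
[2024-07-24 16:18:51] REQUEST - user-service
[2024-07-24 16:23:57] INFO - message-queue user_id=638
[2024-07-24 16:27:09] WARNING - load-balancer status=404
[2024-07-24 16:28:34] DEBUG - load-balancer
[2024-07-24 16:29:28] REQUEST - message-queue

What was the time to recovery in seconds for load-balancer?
60

To calculate recovery time:

1. Find ERROR event for load-balancer: 2024-07-24 16:10:00
2. Find next SUCCESS event for load-balancer: 2024-07-24 16:11:00
3. Recovery time: 2024-07-24 16:11:00 - 2024-07-24 16:10:00 = 60 seconds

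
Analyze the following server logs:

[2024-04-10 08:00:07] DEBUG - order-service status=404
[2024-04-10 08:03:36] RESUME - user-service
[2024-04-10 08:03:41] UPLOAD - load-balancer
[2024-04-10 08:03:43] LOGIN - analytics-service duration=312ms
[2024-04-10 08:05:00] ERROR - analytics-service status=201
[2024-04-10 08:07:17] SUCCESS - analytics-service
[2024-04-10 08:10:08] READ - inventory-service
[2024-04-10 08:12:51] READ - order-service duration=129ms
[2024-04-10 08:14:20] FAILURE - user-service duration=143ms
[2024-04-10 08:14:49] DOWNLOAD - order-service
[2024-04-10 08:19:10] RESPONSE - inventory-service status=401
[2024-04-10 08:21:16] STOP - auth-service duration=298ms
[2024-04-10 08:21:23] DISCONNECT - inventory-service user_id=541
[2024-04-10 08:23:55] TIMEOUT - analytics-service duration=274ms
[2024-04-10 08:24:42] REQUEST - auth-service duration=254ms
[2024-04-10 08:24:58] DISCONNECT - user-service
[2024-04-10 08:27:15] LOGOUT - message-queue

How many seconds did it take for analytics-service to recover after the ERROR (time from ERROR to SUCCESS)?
137

To calculate recovery time:

1. Find ERROR event for analytics-service: 2024-04-10 08:05:00
2. Find next SUCCESS event for analytics-service: 2024-04-10 08:07:17
3. Recovery time: 2024-04-10 08:07:17 - 2024-04-10 08:05:00 = 137 seconds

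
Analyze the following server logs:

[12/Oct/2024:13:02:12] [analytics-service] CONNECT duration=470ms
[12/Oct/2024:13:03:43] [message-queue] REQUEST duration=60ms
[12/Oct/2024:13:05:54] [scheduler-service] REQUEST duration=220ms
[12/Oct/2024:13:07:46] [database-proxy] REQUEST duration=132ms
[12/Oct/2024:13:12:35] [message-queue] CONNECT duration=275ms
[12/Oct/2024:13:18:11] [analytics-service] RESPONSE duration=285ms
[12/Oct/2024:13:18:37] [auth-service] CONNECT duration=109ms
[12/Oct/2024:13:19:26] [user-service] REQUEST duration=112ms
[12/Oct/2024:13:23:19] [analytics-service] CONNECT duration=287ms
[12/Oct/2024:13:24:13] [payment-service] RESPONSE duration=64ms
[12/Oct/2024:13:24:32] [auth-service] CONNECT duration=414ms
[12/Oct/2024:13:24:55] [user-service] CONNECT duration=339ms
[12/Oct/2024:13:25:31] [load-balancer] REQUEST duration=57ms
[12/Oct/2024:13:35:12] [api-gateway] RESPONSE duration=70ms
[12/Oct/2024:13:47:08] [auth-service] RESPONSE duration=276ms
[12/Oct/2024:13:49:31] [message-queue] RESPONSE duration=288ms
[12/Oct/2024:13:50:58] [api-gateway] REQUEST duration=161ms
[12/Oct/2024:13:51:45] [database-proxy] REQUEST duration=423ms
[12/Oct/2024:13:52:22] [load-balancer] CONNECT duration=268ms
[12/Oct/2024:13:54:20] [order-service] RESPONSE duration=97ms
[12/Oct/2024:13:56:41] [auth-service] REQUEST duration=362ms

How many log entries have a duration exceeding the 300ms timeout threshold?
5

To count timeouts:

1. Threshold: 300ms
2. Extract duration from each log entry
3. Count entries where duration > 300
4. Timeout count: 5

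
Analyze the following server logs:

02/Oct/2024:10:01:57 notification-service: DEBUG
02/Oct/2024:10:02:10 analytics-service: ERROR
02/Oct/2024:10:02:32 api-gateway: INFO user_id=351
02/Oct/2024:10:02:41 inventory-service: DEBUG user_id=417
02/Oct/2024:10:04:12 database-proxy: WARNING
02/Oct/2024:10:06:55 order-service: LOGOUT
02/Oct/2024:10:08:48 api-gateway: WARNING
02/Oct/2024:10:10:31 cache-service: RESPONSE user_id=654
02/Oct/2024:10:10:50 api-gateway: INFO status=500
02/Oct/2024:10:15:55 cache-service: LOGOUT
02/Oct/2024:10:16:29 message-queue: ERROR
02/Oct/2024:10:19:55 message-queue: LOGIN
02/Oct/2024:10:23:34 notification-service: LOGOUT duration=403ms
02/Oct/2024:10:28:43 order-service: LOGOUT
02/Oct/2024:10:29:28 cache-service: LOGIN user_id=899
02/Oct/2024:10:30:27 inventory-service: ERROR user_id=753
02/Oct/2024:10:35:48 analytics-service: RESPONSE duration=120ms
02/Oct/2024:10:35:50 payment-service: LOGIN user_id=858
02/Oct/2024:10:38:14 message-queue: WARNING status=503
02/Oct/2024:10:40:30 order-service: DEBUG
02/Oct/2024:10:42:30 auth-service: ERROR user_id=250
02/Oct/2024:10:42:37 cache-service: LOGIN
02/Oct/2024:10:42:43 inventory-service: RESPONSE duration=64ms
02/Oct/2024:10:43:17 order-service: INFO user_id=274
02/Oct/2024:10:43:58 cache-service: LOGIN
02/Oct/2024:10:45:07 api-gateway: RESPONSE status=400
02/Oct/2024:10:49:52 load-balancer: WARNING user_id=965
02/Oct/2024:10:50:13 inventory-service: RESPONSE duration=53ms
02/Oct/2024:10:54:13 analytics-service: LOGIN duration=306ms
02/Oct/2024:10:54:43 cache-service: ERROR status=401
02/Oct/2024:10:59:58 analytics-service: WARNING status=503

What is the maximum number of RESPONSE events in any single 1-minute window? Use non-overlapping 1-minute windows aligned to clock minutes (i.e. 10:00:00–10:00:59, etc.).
1

To find the burst window:

1. Divide the log period into non-overlapping 1-minute windows starting at 10:00
2. Count RESPONSE events in each window
3. Find the window with maximum count
4. Maximum events in a window: 1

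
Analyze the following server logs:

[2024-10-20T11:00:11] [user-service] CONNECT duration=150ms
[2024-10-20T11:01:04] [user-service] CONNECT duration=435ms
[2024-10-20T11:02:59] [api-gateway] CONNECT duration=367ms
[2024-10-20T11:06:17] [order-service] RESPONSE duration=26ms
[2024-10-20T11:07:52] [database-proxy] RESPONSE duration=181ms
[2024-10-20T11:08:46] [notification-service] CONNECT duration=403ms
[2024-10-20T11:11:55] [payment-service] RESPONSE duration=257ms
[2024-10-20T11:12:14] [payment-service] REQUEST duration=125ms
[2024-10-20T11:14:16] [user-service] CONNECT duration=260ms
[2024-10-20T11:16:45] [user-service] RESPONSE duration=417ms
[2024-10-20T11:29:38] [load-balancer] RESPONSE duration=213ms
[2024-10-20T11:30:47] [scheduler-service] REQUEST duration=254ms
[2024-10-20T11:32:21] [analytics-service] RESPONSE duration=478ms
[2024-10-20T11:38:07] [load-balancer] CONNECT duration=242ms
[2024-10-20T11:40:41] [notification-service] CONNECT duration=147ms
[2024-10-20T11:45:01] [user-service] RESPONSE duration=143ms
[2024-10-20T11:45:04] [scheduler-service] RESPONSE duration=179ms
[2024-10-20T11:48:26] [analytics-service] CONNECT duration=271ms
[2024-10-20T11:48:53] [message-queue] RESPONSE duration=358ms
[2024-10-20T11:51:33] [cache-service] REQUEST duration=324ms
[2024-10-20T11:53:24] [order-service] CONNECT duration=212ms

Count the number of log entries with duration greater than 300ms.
7

To count timeouts:

1. Threshold: 300ms
2. Extract duration from each log entry
3. Count entries where duration > 300
4. Timeout count: 7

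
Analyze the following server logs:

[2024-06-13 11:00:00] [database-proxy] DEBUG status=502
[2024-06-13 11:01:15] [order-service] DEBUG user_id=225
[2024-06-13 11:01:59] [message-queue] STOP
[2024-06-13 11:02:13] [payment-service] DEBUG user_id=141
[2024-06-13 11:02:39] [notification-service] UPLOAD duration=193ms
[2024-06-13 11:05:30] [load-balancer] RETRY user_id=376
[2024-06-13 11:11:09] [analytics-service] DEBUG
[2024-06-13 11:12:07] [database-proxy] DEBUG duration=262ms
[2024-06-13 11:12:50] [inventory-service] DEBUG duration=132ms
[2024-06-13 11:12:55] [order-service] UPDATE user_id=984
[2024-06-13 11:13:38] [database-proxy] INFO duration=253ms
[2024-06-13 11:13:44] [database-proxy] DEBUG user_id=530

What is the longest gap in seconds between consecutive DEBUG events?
536

To find the longest gap:

1. Extract all DEBUG events in chronological order
2. Calculate time differences between consecutive events
3. Find the maximum difference
4. Longest gap: 536 seconds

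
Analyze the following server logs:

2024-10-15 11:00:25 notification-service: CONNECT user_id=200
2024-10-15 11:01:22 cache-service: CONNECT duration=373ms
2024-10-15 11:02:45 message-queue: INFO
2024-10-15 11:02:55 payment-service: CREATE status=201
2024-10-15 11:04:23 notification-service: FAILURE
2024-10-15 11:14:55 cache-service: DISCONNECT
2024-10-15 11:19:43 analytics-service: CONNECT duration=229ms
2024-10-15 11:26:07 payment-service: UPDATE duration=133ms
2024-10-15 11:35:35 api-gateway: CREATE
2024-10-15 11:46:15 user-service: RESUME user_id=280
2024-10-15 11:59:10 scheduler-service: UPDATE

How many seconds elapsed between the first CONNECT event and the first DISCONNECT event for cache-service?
813

To find the time between events:

1. Locate the first CONNECT event for cache-service: 2024-10-15 11:01:22
2. Locate the first DISCONNECT event for cache-service: 2024-10-15 11:14:55
3. Calculate the difference: 2024-10-15 11:14:55 - 2024-10-15 11:01:22 = 813 seconds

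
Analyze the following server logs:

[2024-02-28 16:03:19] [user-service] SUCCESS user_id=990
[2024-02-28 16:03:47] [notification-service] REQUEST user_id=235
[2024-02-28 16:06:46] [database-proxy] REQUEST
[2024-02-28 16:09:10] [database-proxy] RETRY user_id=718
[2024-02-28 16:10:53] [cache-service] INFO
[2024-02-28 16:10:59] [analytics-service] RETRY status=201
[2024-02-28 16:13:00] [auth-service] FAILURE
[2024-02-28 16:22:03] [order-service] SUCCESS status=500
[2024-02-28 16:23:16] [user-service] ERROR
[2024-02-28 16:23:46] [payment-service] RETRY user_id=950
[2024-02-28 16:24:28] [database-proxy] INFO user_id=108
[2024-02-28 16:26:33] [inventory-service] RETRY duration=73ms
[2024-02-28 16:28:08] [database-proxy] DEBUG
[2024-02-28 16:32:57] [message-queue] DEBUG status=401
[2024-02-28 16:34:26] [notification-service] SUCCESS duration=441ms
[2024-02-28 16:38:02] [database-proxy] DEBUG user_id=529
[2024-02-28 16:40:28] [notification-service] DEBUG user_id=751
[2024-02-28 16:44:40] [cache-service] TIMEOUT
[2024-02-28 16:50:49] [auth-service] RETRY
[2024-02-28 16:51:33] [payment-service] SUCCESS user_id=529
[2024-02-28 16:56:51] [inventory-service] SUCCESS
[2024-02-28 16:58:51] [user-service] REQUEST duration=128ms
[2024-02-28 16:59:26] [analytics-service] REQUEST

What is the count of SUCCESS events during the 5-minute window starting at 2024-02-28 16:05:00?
0

To count events in the time window:

1. Window boundaries: 2024-02-28 16:05:00 to 2024-02-28 16:10:00
2. Filter for SUCCESS events within this window
3. Count matching events: 0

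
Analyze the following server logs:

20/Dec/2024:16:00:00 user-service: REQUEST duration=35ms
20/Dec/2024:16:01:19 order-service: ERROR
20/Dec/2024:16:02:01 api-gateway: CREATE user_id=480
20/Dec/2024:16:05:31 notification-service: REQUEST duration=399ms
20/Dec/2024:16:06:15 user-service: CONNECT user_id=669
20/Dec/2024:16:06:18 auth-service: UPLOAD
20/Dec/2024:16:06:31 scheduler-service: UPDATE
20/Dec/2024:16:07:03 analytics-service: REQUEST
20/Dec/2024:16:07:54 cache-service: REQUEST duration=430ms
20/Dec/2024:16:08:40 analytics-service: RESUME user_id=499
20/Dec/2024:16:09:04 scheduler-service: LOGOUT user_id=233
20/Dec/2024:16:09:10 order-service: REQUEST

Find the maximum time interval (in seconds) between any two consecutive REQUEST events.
331

To find the longest gap:

1. Extract all REQUEST events in chronological order
2. Calculate time differences between consecutive events
3. Find the maximum difference
4. Longest gap: 331 seconds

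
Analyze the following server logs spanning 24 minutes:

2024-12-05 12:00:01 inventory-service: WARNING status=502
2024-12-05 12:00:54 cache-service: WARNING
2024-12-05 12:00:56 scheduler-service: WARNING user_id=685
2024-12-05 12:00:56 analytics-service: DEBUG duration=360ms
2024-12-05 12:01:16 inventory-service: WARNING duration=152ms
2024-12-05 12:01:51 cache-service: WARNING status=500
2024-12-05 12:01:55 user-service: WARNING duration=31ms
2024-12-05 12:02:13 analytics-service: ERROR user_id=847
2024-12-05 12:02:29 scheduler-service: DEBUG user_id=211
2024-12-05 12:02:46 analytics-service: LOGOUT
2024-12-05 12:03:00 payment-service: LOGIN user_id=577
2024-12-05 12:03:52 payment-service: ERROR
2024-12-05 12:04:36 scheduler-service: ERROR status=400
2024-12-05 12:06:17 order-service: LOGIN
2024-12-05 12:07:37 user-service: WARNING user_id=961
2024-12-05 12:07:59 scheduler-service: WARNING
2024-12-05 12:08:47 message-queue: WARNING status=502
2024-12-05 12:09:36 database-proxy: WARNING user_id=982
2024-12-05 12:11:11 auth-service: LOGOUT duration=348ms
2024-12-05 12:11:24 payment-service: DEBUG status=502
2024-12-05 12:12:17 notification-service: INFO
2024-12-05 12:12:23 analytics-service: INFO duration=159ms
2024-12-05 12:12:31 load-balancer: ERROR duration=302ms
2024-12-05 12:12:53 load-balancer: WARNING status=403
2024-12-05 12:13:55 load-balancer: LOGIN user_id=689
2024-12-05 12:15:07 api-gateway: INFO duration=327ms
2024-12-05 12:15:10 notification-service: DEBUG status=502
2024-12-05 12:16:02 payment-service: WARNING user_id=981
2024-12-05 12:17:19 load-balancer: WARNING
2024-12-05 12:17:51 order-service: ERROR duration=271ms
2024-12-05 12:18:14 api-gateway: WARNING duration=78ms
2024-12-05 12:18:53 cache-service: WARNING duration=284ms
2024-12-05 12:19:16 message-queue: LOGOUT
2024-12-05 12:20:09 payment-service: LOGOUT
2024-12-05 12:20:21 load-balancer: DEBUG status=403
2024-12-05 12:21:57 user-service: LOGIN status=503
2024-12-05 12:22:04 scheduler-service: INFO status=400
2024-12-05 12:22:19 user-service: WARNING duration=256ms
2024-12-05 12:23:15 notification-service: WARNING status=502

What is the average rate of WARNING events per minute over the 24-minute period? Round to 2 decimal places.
0.71

To calculate the rate:

1. Count total WARNING events: 17
2. Total time period: 24 minutes
3. Rate = 17 / 24 = 0.71 events per minute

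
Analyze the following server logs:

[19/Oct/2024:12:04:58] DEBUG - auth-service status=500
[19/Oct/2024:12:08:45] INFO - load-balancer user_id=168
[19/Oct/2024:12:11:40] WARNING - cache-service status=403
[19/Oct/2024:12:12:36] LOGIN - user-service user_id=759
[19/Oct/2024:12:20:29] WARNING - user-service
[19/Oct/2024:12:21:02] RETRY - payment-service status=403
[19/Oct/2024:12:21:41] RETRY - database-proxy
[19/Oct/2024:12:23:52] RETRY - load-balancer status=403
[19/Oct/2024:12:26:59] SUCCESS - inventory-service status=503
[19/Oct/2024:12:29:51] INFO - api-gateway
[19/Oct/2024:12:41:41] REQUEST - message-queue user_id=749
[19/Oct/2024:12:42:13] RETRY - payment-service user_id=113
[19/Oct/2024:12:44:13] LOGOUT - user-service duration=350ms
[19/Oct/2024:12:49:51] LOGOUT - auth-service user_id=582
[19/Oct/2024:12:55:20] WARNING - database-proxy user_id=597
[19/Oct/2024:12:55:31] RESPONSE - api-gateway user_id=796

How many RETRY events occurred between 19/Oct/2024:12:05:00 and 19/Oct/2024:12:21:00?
0

To count events in the time window:

1. Window boundaries: 19/Oct/2024:12:05:00 to 19/Oct/2024:12:21:00
2. Filter for RETRY events within this window
3. Count matching events: 0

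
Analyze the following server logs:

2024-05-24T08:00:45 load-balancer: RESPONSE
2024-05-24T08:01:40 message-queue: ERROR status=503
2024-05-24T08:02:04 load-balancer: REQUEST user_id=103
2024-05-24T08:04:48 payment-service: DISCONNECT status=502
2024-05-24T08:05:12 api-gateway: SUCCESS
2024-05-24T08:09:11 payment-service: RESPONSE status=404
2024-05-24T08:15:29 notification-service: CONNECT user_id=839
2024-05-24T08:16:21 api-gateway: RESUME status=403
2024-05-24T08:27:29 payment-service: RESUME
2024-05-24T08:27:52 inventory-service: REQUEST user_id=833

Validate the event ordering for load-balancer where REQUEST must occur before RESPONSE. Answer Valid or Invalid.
Invalid

To validate ordering:

1. Required order: REQUEST → RESPONSE
2. Rule: REQUEST must occur before RESPONSE
3. Check actual order of events for load-balancer
4. Result: Invalid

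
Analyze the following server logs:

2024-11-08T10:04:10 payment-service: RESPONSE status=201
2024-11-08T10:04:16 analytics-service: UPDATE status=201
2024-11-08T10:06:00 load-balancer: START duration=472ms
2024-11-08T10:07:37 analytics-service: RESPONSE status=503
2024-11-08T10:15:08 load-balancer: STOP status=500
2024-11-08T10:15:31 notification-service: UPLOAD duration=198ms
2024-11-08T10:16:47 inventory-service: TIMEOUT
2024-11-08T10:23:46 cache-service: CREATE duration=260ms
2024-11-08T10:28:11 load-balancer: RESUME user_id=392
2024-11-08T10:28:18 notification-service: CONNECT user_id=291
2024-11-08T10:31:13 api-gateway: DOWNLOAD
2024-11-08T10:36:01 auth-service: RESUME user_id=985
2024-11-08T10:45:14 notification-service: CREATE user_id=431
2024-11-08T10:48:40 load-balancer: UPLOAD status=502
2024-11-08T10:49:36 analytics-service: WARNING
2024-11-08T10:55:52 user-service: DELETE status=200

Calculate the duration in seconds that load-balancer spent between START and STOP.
548

To calculate state duration:

1. Find START event for load-balancer: 2024-11-08T10:06:00
2. Find STOP event for load-balancer: 2024-11-08T10:15:08
3. Calculate duration: 2024-11-08T10:15:08 - 2024-11-08T10:06:00 = 548 seconds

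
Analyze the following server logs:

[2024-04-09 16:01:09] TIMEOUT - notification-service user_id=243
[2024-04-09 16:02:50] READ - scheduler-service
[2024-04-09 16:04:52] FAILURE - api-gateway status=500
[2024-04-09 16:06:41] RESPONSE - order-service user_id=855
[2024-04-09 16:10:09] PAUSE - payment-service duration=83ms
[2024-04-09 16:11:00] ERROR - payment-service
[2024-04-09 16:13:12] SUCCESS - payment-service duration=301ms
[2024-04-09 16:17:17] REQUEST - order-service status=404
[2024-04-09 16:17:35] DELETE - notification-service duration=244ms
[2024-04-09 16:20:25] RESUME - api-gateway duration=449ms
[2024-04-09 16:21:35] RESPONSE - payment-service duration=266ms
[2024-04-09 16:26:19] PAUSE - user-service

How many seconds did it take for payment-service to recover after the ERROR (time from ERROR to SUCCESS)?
132

To calculate recovery time:

1. Find ERROR event for payment-service: 2024-04-09 16:11:00
2. Find next SUCCESS event for payment-service: 2024-04-09 16:13:12
3. Recovery time: 2024-04-09 16:13:12 - 2024-04-09 16:11:00 = 132 seconds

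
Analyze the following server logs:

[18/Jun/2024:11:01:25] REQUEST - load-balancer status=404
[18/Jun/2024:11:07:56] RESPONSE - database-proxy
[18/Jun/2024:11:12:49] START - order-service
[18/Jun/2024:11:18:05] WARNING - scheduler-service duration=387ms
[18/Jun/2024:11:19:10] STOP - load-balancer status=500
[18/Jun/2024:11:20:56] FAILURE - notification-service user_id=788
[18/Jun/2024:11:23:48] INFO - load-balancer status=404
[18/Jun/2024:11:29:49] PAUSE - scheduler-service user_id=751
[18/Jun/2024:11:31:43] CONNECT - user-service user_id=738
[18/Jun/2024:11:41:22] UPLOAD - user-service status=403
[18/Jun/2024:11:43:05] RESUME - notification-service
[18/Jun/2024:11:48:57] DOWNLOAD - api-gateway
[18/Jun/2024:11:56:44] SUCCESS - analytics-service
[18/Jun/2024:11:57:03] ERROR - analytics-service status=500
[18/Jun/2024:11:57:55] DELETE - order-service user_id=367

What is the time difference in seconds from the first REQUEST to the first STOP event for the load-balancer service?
1065

To find the time between events:

1. Locate the first REQUEST event for load-balancer: 18/Jun/2024:11:01:25
2. Locate the first STOP event for load-balancer: 18/Jun/2024:11:19:10
3. Calculate the difference: 18/Jun/2024:11:19:10 - 18/Jun/2024:11:01:25 = 1065 seconds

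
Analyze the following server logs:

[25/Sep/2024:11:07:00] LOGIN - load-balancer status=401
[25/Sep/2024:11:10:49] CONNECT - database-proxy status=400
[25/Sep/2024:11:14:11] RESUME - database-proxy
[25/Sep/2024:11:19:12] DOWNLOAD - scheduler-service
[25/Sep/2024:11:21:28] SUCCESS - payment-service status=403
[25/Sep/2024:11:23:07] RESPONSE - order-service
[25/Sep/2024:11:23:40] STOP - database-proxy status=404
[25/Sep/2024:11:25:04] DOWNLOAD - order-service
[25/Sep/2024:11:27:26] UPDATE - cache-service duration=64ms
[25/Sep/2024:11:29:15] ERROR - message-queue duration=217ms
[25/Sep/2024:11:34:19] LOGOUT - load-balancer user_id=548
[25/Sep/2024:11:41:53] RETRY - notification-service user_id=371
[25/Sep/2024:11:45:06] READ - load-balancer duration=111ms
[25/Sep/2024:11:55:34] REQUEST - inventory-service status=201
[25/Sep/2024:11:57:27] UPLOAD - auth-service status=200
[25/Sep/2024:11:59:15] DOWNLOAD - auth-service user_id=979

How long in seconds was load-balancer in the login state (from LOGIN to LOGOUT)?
1639

To calculate state duration:

1. Find LOGIN event for load-balancer: 25/Sep/2024:11:07:00
2. Find LOGOUT event for load-balancer: 25/Sep/2024:11:34:19
3. Calculate duration: 25/Sep/2024:11:34:19 - 25/Sep/2024:11:07:00 = 1639 seconds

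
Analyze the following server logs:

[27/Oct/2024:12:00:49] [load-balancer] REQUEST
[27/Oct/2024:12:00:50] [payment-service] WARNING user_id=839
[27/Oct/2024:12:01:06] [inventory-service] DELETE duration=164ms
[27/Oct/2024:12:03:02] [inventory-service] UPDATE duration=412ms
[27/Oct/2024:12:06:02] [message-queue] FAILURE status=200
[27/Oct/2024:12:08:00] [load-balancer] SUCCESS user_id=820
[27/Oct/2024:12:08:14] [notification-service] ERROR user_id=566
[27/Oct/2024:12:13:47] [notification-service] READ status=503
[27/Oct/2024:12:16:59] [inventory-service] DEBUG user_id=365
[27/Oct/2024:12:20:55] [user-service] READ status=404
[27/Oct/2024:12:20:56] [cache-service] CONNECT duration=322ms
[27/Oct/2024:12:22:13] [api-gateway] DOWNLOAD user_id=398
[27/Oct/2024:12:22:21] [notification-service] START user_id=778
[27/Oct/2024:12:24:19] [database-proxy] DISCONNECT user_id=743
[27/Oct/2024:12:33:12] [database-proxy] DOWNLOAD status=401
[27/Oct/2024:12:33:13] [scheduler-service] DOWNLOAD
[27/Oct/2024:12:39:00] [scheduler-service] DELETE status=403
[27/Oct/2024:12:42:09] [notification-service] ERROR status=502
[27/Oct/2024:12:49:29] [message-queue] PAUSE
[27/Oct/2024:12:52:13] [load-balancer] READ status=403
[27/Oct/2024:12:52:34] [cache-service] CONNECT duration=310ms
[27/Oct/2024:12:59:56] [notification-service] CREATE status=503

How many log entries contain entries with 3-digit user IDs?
7

To find matching entries:

1. Pattern to match: entries with 3-digit user IDs
2. Scan each log entry for the pattern
3. Count matches: 7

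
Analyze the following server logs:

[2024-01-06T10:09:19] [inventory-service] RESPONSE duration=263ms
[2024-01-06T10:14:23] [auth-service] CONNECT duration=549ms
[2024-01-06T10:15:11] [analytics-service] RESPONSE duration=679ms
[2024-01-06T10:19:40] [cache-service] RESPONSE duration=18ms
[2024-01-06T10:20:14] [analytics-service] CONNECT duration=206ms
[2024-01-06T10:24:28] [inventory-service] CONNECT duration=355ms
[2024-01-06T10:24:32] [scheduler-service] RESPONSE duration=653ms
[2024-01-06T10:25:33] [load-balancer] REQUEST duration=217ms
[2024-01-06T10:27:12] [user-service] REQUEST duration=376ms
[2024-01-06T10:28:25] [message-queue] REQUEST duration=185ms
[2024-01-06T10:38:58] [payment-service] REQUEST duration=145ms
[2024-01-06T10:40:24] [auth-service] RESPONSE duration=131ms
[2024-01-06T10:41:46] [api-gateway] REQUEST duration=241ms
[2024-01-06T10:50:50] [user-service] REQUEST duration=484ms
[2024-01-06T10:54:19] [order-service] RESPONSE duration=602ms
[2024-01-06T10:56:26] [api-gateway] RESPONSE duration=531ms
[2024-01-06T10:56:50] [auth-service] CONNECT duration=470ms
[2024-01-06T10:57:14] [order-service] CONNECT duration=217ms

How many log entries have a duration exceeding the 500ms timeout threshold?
5

To count timeouts:

1. Threshold: 500ms
2. Extract duration from each log entry
3. Count entries where duration > 500
4. Timeout count: 5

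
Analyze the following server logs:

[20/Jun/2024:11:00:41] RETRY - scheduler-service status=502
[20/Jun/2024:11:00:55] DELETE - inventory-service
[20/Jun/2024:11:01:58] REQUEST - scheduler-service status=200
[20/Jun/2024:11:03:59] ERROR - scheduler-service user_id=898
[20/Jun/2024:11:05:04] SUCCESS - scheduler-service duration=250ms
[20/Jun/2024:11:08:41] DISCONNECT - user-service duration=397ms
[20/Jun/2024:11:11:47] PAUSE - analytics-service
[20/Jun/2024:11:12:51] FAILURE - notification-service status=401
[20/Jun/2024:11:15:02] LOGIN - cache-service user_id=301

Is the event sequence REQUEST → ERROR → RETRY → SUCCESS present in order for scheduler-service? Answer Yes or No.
No

To verify sequence order:

1. Find all events in sequence REQUEST → ERROR → RETRY → SUCCESS for scheduler-service
2. Extract their timestamps
3. Check if timestamps are in ascending order
4. Result: No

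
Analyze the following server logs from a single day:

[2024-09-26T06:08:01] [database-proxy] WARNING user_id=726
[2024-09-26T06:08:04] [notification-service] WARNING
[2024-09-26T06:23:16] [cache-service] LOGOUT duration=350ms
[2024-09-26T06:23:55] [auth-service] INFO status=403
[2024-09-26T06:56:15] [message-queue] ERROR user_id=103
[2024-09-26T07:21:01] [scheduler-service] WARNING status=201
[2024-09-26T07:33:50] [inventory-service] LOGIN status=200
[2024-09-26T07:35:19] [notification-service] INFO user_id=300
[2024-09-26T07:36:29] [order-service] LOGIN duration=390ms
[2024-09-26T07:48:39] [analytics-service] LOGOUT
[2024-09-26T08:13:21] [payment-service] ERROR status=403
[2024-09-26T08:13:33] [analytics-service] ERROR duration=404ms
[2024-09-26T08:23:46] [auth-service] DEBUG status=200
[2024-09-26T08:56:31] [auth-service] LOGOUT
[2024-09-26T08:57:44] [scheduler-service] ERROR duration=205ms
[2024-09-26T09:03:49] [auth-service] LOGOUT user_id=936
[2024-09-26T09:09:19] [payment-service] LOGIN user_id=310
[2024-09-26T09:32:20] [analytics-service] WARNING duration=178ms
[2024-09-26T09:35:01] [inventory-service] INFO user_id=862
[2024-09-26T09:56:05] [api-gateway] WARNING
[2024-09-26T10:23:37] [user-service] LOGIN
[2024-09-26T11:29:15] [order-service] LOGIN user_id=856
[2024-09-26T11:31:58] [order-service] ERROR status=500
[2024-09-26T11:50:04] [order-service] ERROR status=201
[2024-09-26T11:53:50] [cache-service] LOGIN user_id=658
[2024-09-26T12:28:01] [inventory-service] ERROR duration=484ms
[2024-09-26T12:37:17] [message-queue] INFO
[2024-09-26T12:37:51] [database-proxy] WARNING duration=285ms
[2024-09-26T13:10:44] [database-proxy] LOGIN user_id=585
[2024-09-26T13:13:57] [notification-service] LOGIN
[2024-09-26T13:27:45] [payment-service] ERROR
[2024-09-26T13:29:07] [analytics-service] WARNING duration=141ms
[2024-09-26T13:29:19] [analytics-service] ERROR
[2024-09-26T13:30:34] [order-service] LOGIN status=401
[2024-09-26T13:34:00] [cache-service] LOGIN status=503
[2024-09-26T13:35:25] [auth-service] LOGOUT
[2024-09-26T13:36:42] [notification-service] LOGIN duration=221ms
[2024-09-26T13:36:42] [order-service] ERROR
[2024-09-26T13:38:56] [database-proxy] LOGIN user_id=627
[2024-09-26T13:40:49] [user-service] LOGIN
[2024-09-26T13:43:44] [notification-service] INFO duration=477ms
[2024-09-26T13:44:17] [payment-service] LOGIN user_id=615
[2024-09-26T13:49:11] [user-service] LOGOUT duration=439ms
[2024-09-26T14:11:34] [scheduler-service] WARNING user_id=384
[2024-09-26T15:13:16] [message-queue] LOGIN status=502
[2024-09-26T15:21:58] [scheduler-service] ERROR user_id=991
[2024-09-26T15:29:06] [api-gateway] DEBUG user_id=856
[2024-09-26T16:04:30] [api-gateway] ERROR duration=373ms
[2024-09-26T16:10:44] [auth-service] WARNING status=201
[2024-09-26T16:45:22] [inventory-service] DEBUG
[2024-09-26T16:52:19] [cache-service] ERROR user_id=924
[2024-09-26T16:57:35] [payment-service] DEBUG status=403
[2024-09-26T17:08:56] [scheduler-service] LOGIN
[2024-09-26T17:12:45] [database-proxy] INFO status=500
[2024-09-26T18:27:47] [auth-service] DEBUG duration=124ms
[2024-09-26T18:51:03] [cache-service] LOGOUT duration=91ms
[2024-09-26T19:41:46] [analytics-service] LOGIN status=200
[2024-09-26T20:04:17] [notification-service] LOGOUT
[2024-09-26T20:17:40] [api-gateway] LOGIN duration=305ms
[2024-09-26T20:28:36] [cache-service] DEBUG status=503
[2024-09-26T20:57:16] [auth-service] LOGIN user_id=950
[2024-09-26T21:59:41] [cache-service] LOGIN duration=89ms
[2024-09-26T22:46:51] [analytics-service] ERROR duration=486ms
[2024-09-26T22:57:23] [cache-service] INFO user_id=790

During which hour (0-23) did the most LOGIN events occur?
13

To find the peak hour:

1. Group all LOGIN events by hour
2. Count events in each hour
3. Find hour with maximum count
4. Peak hour: 13 (with 8 events)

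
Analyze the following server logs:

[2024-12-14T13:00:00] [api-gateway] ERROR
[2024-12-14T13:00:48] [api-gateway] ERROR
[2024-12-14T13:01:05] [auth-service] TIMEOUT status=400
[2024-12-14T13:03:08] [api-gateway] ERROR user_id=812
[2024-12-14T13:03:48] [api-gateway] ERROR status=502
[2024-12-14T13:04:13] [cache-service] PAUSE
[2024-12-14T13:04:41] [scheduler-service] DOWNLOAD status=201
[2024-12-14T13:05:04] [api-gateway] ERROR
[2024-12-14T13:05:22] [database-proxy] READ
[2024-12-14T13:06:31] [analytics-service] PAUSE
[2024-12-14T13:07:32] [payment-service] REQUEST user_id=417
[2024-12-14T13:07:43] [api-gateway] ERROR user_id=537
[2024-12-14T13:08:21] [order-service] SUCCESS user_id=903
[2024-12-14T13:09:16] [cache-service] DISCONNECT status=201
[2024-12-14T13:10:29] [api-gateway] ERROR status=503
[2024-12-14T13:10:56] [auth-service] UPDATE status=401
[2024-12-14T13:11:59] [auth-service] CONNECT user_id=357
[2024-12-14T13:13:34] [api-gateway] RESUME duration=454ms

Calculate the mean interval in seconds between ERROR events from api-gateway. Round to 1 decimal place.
104.8

To calculate average interval:

1. Find all ERROR events for api-gateway in order
2. Calculate time gaps between consecutive events
3. Compute mean of gaps: 629 / 6 = 104.8 seconds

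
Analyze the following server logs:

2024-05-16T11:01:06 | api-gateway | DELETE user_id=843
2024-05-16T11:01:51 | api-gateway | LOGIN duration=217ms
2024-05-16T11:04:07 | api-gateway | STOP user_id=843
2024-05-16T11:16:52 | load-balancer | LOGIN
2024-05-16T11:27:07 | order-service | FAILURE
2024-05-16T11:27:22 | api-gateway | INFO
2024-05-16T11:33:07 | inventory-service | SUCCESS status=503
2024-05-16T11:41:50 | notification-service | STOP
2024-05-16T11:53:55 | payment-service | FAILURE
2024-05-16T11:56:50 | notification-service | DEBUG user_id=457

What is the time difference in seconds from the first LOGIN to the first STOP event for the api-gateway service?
136

To find the time between events:

1. Locate the first LOGIN event for api-gateway: 2024-05-16T11:01:51
2. Locate the first STOP event for api-gateway: 2024-05-16T11:04:07
3. Calculate the difference: 2024-05-16T11:04:07 - 2024-05-16T11:01:51 = 136 seconds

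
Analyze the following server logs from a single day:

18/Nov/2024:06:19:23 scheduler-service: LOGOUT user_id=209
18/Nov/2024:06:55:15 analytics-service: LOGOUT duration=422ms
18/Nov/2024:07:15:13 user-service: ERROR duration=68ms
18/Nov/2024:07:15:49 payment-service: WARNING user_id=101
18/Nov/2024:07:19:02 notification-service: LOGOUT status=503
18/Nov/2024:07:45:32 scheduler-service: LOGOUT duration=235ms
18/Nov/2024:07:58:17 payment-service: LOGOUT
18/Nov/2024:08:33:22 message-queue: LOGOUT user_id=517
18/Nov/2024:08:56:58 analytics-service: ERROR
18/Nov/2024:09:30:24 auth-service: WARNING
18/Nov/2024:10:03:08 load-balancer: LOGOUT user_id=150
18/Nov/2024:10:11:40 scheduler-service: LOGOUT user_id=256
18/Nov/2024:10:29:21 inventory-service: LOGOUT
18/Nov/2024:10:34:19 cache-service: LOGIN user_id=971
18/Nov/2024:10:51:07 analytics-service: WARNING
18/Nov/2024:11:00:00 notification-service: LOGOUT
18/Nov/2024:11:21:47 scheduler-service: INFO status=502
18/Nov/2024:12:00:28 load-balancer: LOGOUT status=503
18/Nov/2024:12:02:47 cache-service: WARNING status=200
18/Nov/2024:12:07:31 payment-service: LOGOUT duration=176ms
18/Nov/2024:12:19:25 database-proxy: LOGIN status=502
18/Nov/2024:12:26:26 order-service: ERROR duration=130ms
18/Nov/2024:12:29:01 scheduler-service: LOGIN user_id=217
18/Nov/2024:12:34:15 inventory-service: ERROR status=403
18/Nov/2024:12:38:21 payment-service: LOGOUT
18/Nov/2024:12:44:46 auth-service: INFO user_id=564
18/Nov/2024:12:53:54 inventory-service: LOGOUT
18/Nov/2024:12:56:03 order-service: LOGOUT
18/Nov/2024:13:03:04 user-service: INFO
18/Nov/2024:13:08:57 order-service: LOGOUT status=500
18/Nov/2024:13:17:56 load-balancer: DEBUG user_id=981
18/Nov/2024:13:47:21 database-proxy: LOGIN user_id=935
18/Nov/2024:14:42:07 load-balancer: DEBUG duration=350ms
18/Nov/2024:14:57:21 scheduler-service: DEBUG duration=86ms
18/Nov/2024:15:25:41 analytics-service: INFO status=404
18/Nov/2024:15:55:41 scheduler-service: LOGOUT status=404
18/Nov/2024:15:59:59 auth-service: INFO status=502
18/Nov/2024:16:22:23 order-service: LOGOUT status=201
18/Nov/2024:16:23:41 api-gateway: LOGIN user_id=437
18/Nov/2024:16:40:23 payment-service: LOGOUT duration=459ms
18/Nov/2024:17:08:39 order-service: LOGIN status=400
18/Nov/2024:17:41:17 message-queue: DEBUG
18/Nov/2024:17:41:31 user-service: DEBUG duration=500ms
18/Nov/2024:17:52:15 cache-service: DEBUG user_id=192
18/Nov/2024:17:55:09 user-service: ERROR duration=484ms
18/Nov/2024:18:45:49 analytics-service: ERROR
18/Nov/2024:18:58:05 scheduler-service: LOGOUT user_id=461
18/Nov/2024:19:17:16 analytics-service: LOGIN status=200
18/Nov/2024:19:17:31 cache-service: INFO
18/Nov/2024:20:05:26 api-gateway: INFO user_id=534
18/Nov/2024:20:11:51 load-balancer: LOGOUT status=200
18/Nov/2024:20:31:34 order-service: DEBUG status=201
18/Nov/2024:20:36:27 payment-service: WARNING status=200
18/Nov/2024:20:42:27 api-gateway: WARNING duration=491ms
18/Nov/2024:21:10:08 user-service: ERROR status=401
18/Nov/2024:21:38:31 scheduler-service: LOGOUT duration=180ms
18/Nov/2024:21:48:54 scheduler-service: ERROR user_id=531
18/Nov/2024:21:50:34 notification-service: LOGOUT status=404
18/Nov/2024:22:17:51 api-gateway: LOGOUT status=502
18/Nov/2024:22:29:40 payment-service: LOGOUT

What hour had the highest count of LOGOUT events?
12

To find the peak hour:

1. Group all LOGOUT events by hour
2. Count events in each hour
3. Find hour with maximum count
4. Peak hour: 12 (with 5 events)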